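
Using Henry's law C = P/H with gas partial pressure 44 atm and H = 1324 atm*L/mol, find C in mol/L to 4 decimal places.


C = P / H
C = 44 / 1324
C = 0.0332 mol/L


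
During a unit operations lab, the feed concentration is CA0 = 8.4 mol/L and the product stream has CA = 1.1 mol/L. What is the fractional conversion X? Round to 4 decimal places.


X = (CA0 - CA) / CA0
X = (8.4 - 1.1) / 8.4
X = 7.3 / 8.4
X = 0.8690


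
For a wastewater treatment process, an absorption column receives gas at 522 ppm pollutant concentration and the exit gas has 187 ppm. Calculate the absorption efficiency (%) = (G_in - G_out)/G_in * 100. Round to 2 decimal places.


Efficiency = (G_in - G_out) / G_in * 100%
Efficiency = (522 - 187) / 522 * 100
Efficiency = 335 / 522 * 100
Efficiency = 64.18%


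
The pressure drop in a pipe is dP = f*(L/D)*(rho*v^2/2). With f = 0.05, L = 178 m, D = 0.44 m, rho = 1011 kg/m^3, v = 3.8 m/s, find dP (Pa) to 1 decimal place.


dP = f * (L/D) * (rho*v^2/2)
dP = 0.05 * (178/0.44) * (1011*3.8^2/2)
L/D = 404.54545455
rho*v^2/2 = 1011*14.44/2 = 7299.42
dP = 0.05 * 404.54545455 * 7299.42
dP = 147647.4 Pa


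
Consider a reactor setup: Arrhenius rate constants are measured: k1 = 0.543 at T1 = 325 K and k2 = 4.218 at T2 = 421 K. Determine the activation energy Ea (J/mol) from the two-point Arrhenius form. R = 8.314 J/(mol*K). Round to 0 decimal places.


Ea = R * ln(k2/k1) / (1/T1 - 1/T2)
ln(k2/k1) = ln(4.218/0.543) = 2.050007
1/T1 - 1/T2 = 1/325 - 1/421 = 0.000701626165
Ea = 8.314 * 2.050007 / 0.000701626165
Ea = 24292 J/mol


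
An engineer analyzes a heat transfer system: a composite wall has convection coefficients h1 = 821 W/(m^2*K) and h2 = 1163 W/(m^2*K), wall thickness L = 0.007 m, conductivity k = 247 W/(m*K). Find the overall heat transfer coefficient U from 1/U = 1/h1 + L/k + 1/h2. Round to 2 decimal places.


1/U = 1/h1 + L/k + 1/h2
1/U = 1/821 + 0.007/247 + 1/1163
1/U = 0.0012180268 + 2.83401e-05 + 0.0008598452
1/U = 0.0021062121
U = 474.79 W/(m^2*K)


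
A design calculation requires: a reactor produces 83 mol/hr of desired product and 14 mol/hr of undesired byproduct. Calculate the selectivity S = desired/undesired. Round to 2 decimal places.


S = desired product rate / undesired product rate
S = 83 / 14
S = 5.93


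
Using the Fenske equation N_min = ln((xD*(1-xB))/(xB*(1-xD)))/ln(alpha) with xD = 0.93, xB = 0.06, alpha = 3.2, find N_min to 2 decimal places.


N_min = ln((xD*(1-xB))/(xB*(1-xD))) / ln(alpha)
Numerator inside ln: 0.8742 / 0.0042 = 208.142857
ln(208.142857) = 5.338225
ln(alpha) = ln(3.2) = 1.163151
N_min = 5.338225 / 1.163151 = 4.59


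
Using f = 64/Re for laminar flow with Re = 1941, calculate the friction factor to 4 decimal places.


f = 64 / Re
f = 64 / 1941
f = 0.0330


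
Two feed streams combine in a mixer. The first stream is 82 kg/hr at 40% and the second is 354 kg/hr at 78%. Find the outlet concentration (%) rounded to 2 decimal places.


Mass balance on solute: F1*x1 + F2*x2 = F3*x3
F3 = F1 + F2 = 82 + 354 = 436 kg/hr
x3 = (F1*x1 + F2*x2)/F3
x3 = (82*0.4 + 354*0.78) / 436
x3 = 70.85%


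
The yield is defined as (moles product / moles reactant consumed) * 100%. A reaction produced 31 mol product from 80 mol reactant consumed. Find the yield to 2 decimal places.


Yield = (moles product / moles consumed) * 100%
Yield = (31 / 80) * 100
Yield = 0.3875 * 100
Yield = 38.75%


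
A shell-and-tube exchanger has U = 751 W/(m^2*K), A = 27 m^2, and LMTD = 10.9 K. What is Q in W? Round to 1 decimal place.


Q = U * A * LMTD
Q = 751 * 27 * 10.9
Q = 221019.3 W


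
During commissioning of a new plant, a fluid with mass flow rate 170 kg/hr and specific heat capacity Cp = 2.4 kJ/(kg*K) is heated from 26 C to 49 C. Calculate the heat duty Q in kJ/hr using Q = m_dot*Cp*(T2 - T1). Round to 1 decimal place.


Q = m_dot * Cp * (T2 - T1)
Q = 170 * 2.4 * (49 - 26)
Q = 170 * 2.4 * 23
Q = 9384.0 kJ/hr


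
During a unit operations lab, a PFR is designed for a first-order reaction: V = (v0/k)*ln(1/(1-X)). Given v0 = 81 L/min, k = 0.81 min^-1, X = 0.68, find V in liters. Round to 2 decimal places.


V = (v0/k) * ln(1/(1-X))
V = (81/0.81) * ln(1/(1-0.68))
V = 100.0 * ln(3.125)
V = 100.0 * 1.139434
V = 113.94 L


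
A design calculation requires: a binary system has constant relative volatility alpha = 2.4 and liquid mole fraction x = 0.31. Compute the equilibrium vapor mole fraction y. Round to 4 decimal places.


y = alpha*x / (1 + (alpha-1)*x)
y = 2.4*0.31 / (1 + (2.4-1)*0.31)
y = 0.744 / (1 + 0.434)
y = 0.744 / 1.434
y = 0.5188


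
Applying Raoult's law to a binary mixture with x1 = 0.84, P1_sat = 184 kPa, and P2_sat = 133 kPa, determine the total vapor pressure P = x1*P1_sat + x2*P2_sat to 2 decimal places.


P = x1*P1_sat + x2*P2_sat
x2 = 1 - x1 = 1 - 0.84 = 0.16
P = 0.84*184 + 0.16*133
P = 154.56 + 21.28
P = 175.84 kPa


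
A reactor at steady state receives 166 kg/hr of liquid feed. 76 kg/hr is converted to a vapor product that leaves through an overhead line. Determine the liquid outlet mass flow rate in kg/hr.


Steady-state mass balance on the main outlet: F_out = F_in - F_removed
F_out = 166 - 76
F_out = 90 kg/hr


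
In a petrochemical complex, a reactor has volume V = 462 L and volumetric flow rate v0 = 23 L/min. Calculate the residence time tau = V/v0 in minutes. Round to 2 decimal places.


tau = V / v0
tau = 462 / 23
tau = 20.09 min


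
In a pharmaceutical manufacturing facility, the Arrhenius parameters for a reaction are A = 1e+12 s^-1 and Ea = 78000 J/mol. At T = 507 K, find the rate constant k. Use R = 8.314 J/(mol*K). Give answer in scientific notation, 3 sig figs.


k = A * exp(-Ea/(R*T))
k = 1e+12 * exp(-78000 / (8.314 * 507))
k = 1e+12 * exp(-18.504469)
k = 9.20e+03


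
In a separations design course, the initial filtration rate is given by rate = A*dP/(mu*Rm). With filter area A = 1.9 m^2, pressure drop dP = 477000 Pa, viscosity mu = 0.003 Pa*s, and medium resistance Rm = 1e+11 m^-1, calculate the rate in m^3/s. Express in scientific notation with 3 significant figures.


rate = A * dP / (mu * Rm)
rate = 1.9 * 477000 / (0.003 * 1e+11)
rate = 906300.0 / 3.000e+08
rate = 3.02e-03 m^3/s


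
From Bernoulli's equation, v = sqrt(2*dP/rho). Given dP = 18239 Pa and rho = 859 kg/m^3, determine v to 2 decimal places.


v = sqrt(2*dP/rho)
v = sqrt(2*18239/859)
v = sqrt(42.465658)
v = 6.52 m/s


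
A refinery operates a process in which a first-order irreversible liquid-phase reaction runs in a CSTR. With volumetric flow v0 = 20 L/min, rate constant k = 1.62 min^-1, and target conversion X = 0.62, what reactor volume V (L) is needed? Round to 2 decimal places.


V = v0 * X / (k * (1 - X))
V = 20 * 0.62 / (1.62 * (1 - 0.62))
V = 12.4 / (1.62 * 0.38)
V = 12.4 / 0.6156
V = 20.14 L


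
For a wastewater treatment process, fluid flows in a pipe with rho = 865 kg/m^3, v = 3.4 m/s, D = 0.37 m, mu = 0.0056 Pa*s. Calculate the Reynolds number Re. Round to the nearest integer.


Re = rho * v * D / mu
Re = 865 * 3.4 * 0.37 / 0.0056
Re = 1088.17 / 0.0056
Re = 194316


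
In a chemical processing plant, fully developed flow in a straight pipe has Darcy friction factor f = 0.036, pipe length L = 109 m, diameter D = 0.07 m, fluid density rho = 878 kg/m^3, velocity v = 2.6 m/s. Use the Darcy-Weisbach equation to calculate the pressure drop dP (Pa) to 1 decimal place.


dP = f * (L/D) * (rho*v^2/2)
dP = 0.036 * (109/0.07) * (878*2.6^2/2)
L/D = 1557.14285714
rho*v^2/2 = 878*6.76/2 = 2967.64
dP = 0.036 * 1557.14285714 * 2967.64
dP = 166357.4 Pa


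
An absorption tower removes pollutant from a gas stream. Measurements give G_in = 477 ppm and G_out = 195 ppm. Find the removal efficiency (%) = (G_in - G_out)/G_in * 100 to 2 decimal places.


Efficiency = (G_in - G_out) / G_in * 100%
Efficiency = (477 - 195) / 477 * 100
Efficiency = 282 / 477 * 100
Efficiency = 59.12%


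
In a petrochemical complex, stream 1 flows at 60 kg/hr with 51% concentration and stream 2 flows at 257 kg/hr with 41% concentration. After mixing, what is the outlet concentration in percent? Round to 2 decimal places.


Mass balance on solute: F1*x1 + F2*x2 = F3*x3
F3 = F1 + F2 = 60 + 257 = 317 kg/hr
x3 = (F1*x1 + F2*x2)/F3
x3 = (60*0.51 + 257*0.41) / 317
x3 = 42.89%


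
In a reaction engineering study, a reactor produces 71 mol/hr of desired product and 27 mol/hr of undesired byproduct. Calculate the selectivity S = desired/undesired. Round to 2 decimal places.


S = desired product rate / undesired product rate
S = 71 / 27
S = 2.63


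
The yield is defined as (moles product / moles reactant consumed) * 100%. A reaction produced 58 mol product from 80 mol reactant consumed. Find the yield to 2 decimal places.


Yield = (moles product / moles consumed) * 100%
Yield = (58 / 80) * 100
Yield = 0.725 * 100
Yield = 72.50%


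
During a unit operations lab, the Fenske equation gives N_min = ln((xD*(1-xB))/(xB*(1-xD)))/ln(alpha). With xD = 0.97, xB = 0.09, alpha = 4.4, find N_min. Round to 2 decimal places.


N_min = ln((xD*(1-xB))/(xB*(1-xD))) / ln(alpha)
Numerator inside ln: 0.8827 / 0.0027 = 326.925926
ln(326.925926) = 5.789734
ln(alpha) = ln(4.4) = 1.481605
N_min = 5.789734 / 1.481605 = 3.91


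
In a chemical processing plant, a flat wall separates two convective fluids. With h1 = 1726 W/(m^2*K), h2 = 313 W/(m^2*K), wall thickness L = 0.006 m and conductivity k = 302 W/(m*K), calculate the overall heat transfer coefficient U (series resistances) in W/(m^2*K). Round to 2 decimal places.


1/U = 1/h1 + L/k + 1/h2
1/U = 1/1726 + 0.006/302 + 1/313
1/U = 0.0005793743 + 1.98675e-05 + 0.0031948882
1/U = 0.00379413
U = 263.57 W/(m^2*K)


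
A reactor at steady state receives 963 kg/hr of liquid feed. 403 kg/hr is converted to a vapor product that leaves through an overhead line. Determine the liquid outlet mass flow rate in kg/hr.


Steady-state mass balance on the main outlet: F_out = F_in - F_removed
F_out = 963 - 403
F_out = 560 kg/hr


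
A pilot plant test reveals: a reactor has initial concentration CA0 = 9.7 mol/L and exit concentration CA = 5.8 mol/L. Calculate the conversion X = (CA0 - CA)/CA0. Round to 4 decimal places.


X = (CA0 - CA) / CA0
X = (9.7 - 5.8) / 9.7
X = 3.9 / 9.7
X = 0.4021


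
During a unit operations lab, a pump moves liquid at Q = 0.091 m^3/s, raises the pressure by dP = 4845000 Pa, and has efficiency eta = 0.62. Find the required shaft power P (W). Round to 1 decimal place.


P = Q * dP / eta
P = 0.091 * 4845000 / 0.62
P = 440895.0 / 0.62
P = 711121.0 W


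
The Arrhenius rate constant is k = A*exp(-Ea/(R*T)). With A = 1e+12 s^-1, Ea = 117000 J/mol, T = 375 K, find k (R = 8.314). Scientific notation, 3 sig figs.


k = A * exp(-Ea/(R*T))
k = 1e+12 * exp(-117000 / (8.314 * 375))
k = 1e+12 * exp(-37.527063)
k = 5.04e-05


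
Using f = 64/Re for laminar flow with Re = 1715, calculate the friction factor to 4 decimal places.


f = 64 / Re
f = 64 / 1715
f = 0.0373


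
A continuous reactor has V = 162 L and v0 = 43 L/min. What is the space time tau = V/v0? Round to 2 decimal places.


tau = V / v0
tau = 162 / 43
tau = 3.77 min


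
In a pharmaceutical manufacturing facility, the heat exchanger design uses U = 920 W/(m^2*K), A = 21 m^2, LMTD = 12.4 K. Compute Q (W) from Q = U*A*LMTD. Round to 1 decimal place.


Q = U * A * LMTD
Q = 920 * 21 * 12.4
Q = 239568.0 W


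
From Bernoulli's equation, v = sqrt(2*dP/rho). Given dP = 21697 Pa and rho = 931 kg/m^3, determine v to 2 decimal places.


v = sqrt(2*dP/rho)
v = sqrt(2*21697/931)
v = sqrt(46.610097)
v = 6.83 m/s


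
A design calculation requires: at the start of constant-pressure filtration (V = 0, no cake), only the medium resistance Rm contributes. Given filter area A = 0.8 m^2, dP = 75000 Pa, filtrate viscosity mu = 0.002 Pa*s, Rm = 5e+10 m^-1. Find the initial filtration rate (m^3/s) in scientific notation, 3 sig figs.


rate = A * dP / (mu * Rm)
rate = 0.8 * 75000 / (0.002 * 5e+10)
rate = 60000.0 / 1.000e+08
rate = 6.00e-04 m^3/s


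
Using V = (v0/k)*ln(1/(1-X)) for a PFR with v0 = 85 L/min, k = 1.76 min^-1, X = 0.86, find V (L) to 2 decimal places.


V = (v0/k) * ln(1/(1-X))
V = (85/1.76) * ln(1/(1-0.86))
V = 48.295455 * ln(7.142857)
V = 48.295455 * 1.966113
V = 94.95 L


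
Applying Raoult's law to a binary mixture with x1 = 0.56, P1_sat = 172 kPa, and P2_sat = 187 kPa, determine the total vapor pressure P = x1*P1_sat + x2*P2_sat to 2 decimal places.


P = x1*P1_sat + x2*P2_sat
x2 = 1 - x1 = 1 - 0.56 = 0.44
P = 0.56*172 + 0.44*187
P = 96.32 + 82.28
P = 178.60 kPa


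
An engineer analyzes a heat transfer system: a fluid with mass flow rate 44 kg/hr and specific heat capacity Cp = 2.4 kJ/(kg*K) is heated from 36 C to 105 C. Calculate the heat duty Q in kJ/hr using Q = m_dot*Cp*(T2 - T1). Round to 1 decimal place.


Q = m_dot * Cp * (T2 - T1)
Q = 44 * 2.4 * (105 - 36)
Q = 44 * 2.4 * 69
Q = 7286.4 kJ/hr


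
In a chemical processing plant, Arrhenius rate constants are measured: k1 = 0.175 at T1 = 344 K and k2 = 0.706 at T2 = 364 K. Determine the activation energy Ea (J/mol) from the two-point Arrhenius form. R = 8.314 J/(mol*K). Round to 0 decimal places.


Ea = R * ln(k2/k1) / (1/T1 - 1/T2)
ln(k2/k1) = ln(0.706/0.175) = 1.3948293
1/T1 - 1/T2 = 1/344 - 1/364 = 0.000159723997
Ea = 8.314 * 1.3948293 / 0.000159723997
Ea = 72604 J/mol


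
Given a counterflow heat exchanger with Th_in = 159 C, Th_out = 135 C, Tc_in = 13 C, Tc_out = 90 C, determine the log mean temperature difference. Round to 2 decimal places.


dT1 = Th_in - Tc_out = 159 - 90 = 69
dT2 = Th_out - Tc_in = 135 - 13 = 122
LMTD = (dT1 - dT2) / ln(dT1/dT2)
LMTD = (69 - 122) / ln(69/122)
LMTD = 93.00 K


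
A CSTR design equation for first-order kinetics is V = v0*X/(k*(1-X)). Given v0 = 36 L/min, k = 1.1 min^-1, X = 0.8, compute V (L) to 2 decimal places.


V = v0 * X / (k * (1 - X))
V = 36 * 0.8 / (1.1 * (1 - 0.8))
V = 28.8 / (1.1 * 0.2)
V = 28.8 / 0.22
V = 130.91 L


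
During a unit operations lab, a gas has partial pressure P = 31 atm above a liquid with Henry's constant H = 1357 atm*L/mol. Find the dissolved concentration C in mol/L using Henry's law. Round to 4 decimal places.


C = P / H
C = 31 / 1357
C = 0.0228 mol/L


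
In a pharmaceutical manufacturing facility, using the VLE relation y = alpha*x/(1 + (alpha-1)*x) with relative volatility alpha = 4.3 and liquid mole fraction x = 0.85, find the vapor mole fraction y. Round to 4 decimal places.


y = alpha*x / (1 + (alpha-1)*x)
y = 4.3*0.85 / (1 + (4.3-1)*0.85)
y = 3.655 / (1 + 2.805)
y = 3.655 / 3.805
y = 0.9606


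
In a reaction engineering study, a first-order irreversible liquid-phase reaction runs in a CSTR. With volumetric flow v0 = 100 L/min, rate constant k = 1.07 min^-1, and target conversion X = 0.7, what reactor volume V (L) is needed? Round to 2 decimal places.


V = v0 * X / (k * (1 - X))
V = 100 * 0.7 / (1.07 * (1 - 0.7))
V = 70.0 / (1.07 * 0.3)
V = 70.0 / 0.321
V = 218.07 L


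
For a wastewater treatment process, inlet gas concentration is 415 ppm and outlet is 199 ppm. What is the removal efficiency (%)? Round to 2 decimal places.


Efficiency = (G_in - G_out) / G_in * 100%
Efficiency = (415 - 199) / 415 * 100
Efficiency = 216 / 415 * 100
Efficiency = 52.05%


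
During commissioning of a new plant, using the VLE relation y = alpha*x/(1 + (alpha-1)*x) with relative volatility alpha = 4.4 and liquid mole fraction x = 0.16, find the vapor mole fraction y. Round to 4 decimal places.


y = alpha*x / (1 + (alpha-1)*x)
y = 4.4*0.16 / (1 + (4.4-1)*0.16)
y = 0.704 / (1 + 0.544)
y = 0.704 / 1.544
y = 0.4560


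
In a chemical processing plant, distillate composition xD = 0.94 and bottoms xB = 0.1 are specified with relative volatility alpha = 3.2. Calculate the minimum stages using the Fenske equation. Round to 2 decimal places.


N_min = ln((xD*(1-xB))/(xB*(1-xD))) / ln(alpha)
Numerator inside ln: 0.846 / 0.006 = 141.0
ln(141.0) = 4.94876
ln(alpha) = ln(3.2) = 1.163151
N_min = 4.94876 / 1.163151 = 4.25


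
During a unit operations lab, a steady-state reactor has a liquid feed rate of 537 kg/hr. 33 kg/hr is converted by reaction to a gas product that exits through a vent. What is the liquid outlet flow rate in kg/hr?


Steady-state mass balance on the main outlet: F_out = F_in - F_removed
F_out = 537 - 33
F_out = 504 kg/hr


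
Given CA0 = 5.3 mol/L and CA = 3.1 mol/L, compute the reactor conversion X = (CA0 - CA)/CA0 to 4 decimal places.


X = (CA0 - CA) / CA0
X = (5.3 - 3.1) / 5.3
X = 2.2 / 5.3
X = 0.4151


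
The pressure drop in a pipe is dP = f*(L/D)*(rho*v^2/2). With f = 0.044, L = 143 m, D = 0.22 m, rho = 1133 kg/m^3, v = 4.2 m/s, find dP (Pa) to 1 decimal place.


dP = f * (L/D) * (rho*v^2/2)
dP = 0.044 * (143/0.22) * (1133*4.2^2/2)
L/D = 650.0
rho*v^2/2 = 1133*17.64/2 = 9993.06
dP = 0.044 * 650.0 * 9993.06
dP = 285801.5 Pa


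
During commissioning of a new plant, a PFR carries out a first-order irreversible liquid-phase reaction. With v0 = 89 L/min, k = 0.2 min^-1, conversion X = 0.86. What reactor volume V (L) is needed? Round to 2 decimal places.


V = (v0/k) * ln(1/(1-X))
V = (89/0.2) * ln(1/(1-0.86))
V = 445.0 * ln(7.142857)
V = 445.0 * 1.966113
V = 874.92 L


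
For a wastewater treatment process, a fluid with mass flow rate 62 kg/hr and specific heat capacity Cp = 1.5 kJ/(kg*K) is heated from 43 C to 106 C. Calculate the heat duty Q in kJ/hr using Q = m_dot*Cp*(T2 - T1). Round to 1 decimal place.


Q = m_dot * Cp * (T2 - T1)
Q = 62 * 1.5 * (106 - 43)
Q = 62 * 1.5 * 63
Q = 5859.0 kJ/hr


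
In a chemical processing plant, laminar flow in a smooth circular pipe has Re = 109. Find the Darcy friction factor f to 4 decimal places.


f = 64 / Re
f = 64 / 109
f = 0.5872


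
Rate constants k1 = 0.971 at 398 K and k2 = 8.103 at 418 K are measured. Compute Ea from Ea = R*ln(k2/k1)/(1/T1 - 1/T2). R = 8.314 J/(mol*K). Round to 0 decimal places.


Ea = R * ln(k2/k1) / (1/T1 - 1/T2)
ln(k2/k1) = ln(8.103/0.971) = 2.1216632
1/T1 - 1/T2 = 1/398 - 1/418 = 0.000120218316
Ea = 8.314 * 2.1216632 / 0.000120218316
Ea = 146729 J/mol


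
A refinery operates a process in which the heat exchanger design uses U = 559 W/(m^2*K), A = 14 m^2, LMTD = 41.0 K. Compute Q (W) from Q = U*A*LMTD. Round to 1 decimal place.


Q = U * A * LMTD
Q = 559 * 14 * 41.0
Q = 320866.0 W


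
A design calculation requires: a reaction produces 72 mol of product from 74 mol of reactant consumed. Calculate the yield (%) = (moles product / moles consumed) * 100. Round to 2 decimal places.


Yield = (moles product / moles consumed) * 100%
Yield = (72 / 74) * 100
Yield = 0.973 * 100
Yield = 97.30%


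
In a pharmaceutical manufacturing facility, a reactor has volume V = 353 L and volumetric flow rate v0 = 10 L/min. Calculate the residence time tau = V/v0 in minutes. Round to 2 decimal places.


tau = V / v0
tau = 353 / 10
tau = 35.30 min


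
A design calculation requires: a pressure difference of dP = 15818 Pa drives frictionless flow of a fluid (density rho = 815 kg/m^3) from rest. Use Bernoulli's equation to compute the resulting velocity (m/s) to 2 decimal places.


v = sqrt(2*dP/rho)
v = sqrt(2*15818/815)
v = sqrt(38.817178)
v = 6.23 m/s


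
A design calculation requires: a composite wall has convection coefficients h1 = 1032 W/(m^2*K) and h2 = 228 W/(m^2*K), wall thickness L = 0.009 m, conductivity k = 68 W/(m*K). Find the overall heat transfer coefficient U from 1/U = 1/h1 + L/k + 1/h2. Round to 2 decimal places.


1/U = 1/h1 + L/k + 1/h2
1/U = 1/1032 + 0.009/68 + 1/228
1/U = 0.0009689922 + 0.0001323529 + 0.0043859649
1/U = 0.00548731
U = 182.24 W/(m^2*K)


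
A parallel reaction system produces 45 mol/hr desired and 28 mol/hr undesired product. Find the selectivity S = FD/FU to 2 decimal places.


S = desired product rate / undesired product rate
S = 45 / 28
S = 1.61


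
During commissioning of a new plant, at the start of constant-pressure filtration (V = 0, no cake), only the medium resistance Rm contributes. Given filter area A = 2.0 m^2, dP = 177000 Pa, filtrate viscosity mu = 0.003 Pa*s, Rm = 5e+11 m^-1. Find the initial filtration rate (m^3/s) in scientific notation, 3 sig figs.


rate = A * dP / (mu * Rm)
rate = 2.0 * 177000 / (0.003 * 5e+11)
rate = 354000.0 / 1.500e+09
rate = 2.36e-04 m^3/s


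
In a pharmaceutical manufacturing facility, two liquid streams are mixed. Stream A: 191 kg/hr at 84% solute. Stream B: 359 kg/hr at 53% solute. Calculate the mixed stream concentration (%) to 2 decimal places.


Mass balance on solute: F1*x1 + F2*x2 = F3*x3
F3 = F1 + F2 = 191 + 359 = 550 kg/hr
x3 = (F1*x1 + F2*x2)/F3
x3 = (191*0.84 + 359*0.53) / 550
x3 = 63.77%


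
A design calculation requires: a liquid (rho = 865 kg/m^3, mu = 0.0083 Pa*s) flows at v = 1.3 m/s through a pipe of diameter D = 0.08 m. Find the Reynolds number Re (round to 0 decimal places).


Re = rho * v * D / mu
Re = 865 * 1.3 * 0.08 / 0.0083
Re = 89.96 / 0.0083
Re = 10839


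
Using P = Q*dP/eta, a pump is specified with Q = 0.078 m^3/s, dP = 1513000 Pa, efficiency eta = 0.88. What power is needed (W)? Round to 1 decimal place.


P = Q * dP / eta
P = 0.078 * 1513000 / 0.88
P = 118014.0 / 0.88
P = 134106.8 W


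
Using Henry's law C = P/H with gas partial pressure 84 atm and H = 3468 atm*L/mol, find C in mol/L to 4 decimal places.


C = P / H
C = 84 / 3468
C = 0.0242 mol/L


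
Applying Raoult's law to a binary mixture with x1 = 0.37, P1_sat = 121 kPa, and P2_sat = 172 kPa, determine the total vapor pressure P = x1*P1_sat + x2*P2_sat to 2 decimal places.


P = x1*P1_sat + x2*P2_sat
x2 = 1 - x1 = 1 - 0.37 = 0.63
P = 0.37*121 + 0.63*172
P = 44.77 + 108.36
P = 153.13 kPa


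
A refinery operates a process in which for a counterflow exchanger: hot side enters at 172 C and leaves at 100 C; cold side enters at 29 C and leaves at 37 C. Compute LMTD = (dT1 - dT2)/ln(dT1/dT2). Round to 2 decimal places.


dT1 = Th_in - Tc_out = 172 - 37 = 135
dT2 = Th_out - Tc_in = 100 - 29 = 71
LMTD = (dT1 - dT2) / ln(dT1/dT2)
LMTD = (135 - 71) / ln(135/71)
LMTD = 99.60 K


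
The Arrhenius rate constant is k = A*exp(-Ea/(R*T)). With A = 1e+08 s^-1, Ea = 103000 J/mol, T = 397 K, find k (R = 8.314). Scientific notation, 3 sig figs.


k = A * exp(-Ea/(R*T))
k = 1e+08 * exp(-103000 / (8.314 * 397))
k = 1e+08 * exp(-31.205899)
k = 2.80e-06


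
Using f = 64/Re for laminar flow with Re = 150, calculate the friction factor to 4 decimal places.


f = 64 / Re
f = 64 / 150
f = 0.4267


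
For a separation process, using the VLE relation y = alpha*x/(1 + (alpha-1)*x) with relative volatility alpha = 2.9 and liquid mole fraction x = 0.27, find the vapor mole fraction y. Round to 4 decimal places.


y = alpha*x / (1 + (alpha-1)*x)
y = 2.9*0.27 / (1 + (2.9-1)*0.27)
y = 0.783 / (1 + 0.513)
y = 0.783 / 1.513
y = 0.5175


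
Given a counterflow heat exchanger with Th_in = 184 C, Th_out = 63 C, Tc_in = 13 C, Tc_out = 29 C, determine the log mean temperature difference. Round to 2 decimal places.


dT1 = Th_in - Tc_out = 184 - 29 = 155
dT2 = Th_out - Tc_in = 63 - 13 = 50
LMTD = (dT1 - dT2) / ln(dT1/dT2)
LMTD = (155 - 50) / ln(155/50)
LMTD = 92.81 K


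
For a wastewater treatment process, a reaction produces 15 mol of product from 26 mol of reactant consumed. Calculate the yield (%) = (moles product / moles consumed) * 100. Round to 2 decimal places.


Yield = (moles product / moles consumed) * 100%
Yield = (15 / 26) * 100
Yield = 0.5769 * 100
Yield = 57.69%


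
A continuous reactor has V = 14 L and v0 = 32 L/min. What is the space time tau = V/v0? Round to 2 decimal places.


tau = V / v0
tau = 14 / 32
tau = 0.44 min


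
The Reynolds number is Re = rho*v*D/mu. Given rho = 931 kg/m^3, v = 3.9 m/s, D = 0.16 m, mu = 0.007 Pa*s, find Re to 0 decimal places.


Re = rho * v * D / mu
Re = 931 * 3.9 * 0.16 / 0.007
Re = 580.944 / 0.007
Re = 82992


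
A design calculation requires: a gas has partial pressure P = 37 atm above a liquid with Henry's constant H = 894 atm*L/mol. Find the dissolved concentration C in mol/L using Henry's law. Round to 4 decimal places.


C = P / H
C = 37 / 894
C = 0.0414 mol/L


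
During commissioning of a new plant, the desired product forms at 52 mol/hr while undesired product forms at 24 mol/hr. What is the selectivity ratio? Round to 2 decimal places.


S = desired product rate / undesired product rate
S = 52 / 24
S = 2.17


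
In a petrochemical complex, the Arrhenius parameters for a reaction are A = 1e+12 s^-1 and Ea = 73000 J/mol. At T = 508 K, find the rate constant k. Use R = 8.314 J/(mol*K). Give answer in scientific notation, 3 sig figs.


k = A * exp(-Ea/(R*T))
k = 1e+12 * exp(-73000 / (8.314 * 508))
k = 1e+12 * exp(-17.284194)
k = 3.12e+04


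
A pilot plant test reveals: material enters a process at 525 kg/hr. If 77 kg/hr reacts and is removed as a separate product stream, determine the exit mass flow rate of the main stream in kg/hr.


Steady-state mass balance on the main outlet: F_out = F_in - F_removed
F_out = 525 - 77
F_out = 448 kg/hr


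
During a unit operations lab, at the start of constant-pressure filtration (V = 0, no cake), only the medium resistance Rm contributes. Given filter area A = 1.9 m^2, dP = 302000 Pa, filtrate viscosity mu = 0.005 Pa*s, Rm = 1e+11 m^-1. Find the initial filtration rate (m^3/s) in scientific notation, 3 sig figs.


rate = A * dP / (mu * Rm)
rate = 1.9 * 302000 / (0.005 * 1e+11)
rate = 573800.0 / 5.000e+08
rate = 1.15e-03 m^3/s


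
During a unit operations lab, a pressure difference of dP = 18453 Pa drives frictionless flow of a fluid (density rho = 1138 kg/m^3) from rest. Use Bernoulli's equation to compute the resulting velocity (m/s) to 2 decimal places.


v = sqrt(2*dP/rho)
v = sqrt(2*18453/1138)
v = sqrt(32.43058)
v = 5.69 m/s


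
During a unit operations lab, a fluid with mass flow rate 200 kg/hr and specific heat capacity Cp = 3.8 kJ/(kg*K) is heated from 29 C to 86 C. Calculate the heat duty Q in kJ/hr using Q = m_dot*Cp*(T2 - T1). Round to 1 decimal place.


Q = m_dot * Cp * (T2 - T1)
Q = 200 * 3.8 * (86 - 29)
Q = 200 * 3.8 * 57
Q = 43320.0 kJ/hr


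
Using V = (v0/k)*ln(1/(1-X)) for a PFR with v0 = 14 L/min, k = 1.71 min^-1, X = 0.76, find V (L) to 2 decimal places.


V = (v0/k) * ln(1/(1-X))
V = (14/1.71) * ln(1/(1-0.76))
V = 8.187135 * ln(4.166667)
V = 8.187135 * 1.427116
V = 11.68 L


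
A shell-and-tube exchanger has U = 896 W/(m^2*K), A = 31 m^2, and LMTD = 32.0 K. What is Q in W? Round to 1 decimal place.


Q = U * A * LMTD
Q = 896 * 31 * 32.0
Q = 888832.0 W


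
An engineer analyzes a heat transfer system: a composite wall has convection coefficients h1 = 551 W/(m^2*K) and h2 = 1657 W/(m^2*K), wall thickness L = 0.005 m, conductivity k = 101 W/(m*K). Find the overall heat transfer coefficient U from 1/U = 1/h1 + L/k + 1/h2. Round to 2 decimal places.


1/U = 1/h1 + L/k + 1/h2
1/U = 1/551 + 0.005/101 + 1/1657
1/U = 0.001814882 + 4.9505e-05 + 0.0006035003
1/U = 0.0024678873
U = 405.20 W/(m^2*K)


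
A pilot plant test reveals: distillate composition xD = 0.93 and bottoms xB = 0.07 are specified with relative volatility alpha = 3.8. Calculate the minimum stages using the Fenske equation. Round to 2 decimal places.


N_min = ln((xD*(1-xB))/(xB*(1-xD))) / ln(alpha)
Numerator inside ln: 0.8649 / 0.0049 = 176.510204
ln(176.510204) = 5.173379
ln(alpha) = ln(3.8) = 1.335001
N_min = 5.173379 / 1.335001 = 3.88


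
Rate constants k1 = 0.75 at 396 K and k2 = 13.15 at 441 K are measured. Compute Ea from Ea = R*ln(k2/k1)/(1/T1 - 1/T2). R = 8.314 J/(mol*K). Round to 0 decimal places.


Ea = R * ln(k2/k1) / (1/T1 - 1/T2)
ln(k2/k1) = ln(13.15/0.75) = 2.8641038
1/T1 - 1/T2 = 1/396 - 1/441 = 0.000257678829
Ea = 8.314 * 2.8641038 / 0.000257678829
Ea = 92410 J/mol


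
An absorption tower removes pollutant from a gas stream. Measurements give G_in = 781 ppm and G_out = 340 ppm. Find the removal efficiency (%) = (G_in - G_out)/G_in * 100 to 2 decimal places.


Efficiency = (G_in - G_out) / G_in * 100%
Efficiency = (781 - 340) / 781 * 100
Efficiency = 441 / 781 * 100
Efficiency = 56.47%


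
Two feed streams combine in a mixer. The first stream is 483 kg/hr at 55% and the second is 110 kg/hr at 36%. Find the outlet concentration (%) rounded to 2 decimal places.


Mass balance on solute: F1*x1 + F2*x2 = F3*x3
F3 = F1 + F2 = 483 + 110 = 593 kg/hr
x3 = (F1*x1 + F2*x2)/F3
x3 = (483*0.55 + 110*0.36) / 593
x3 = 51.48%


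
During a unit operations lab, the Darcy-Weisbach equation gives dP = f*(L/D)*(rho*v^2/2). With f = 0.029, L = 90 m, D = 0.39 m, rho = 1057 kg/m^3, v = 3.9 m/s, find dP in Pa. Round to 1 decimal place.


dP = f * (L/D) * (rho*v^2/2)
dP = 0.029 * (90/0.39) * (1057*3.9^2/2)
L/D = 230.76923077
rho*v^2/2 = 1057*15.21/2 = 8038.485
dP = 0.029 * 230.76923077 * 8038.485
dP = 53796.0 Pa


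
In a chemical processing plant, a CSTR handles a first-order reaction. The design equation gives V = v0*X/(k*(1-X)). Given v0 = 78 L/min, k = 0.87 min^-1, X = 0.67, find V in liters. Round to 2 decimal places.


V = v0 * X / (k * (1 - X))
V = 78 * 0.67 / (0.87 * (1 - 0.67))
V = 52.26 / (0.87 * 0.33)
V = 52.26 / 0.2871
V = 182.03 L


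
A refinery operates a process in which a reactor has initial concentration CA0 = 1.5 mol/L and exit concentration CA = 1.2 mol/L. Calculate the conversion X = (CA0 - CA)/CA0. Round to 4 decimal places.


X = (CA0 - CA) / CA0
X = (1.5 - 1.2) / 1.5
X = 0.3 / 1.5
X = 0.2000


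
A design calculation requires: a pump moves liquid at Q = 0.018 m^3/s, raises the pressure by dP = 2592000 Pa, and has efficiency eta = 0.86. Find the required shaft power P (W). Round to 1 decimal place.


P = Q * dP / eta
P = 0.018 * 2592000 / 0.86
P = 46656.0 / 0.86
P = 54251.2 W


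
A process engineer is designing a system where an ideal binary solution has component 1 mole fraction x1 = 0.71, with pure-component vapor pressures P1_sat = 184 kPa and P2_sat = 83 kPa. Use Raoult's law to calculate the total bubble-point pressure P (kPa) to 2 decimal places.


P = x1*P1_sat + x2*P2_sat
x2 = 1 - x1 = 1 - 0.71 = 0.29
P = 0.71*184 + 0.29*83
P = 130.64 + 24.07
P = 154.71 kPa


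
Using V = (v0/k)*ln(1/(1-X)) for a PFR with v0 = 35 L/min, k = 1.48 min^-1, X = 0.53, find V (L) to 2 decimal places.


V = (v0/k) * ln(1/(1-X))
V = (35/1.48) * ln(1/(1-0.53))
V = 23.648649 * ln(2.12766)
V = 23.648649 * 0.755023
V = 17.86 L


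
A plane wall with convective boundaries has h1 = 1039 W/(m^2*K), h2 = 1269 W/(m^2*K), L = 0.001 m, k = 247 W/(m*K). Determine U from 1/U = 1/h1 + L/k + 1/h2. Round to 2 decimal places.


1/U = 1/h1 + L/k + 1/h2
1/U = 1/1039 + 0.001/247 + 1/1269
1/U = 0.0009624639 + 4.0486e-06 + 0.0007880221
1/U = 0.0017545346
U = 569.95 W/(m^2*K)


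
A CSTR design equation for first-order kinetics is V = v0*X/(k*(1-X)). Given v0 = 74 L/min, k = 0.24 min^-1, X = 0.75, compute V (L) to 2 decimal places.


V = v0 * X / (k * (1 - X))
V = 74 * 0.75 / (0.24 * (1 - 0.75))
V = 55.5 / (0.24 * 0.25)
V = 55.5 / 0.06
V = 925.00 L


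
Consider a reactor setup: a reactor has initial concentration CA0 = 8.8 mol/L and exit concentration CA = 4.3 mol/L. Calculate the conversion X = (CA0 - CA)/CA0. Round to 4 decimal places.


X = (CA0 - CA) / CA0
X = (8.8 - 4.3) / 8.8
X = 4.5 / 8.8
X = 0.5114


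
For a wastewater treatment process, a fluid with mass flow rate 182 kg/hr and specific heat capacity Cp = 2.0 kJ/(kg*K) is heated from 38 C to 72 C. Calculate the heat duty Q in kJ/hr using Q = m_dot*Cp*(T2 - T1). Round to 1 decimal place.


Q = m_dot * Cp * (T2 - T1)
Q = 182 * 2.0 * (72 - 38)
Q = 182 * 2.0 * 34
Q = 12376.0 kJ/hr


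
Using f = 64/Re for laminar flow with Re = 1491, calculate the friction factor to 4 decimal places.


f = 64 / Re
f = 64 / 1491
f = 0.0429


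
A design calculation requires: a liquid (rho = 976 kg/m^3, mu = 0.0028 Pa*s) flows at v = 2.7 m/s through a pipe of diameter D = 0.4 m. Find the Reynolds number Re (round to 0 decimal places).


Re = rho * v * D / mu
Re = 976 * 2.7 * 0.4 / 0.0028
Re = 1054.08 / 0.0028
Re = 376457


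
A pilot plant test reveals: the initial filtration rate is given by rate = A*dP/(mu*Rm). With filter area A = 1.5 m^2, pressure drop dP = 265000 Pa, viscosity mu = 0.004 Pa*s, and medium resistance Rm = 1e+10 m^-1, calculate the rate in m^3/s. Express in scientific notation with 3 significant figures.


rate = A * dP / (mu * Rm)
rate = 1.5 * 265000 / (0.004 * 1e+10)
rate = 397500.0 / 4.000e+07
rate = 9.94e-03 m^3/s


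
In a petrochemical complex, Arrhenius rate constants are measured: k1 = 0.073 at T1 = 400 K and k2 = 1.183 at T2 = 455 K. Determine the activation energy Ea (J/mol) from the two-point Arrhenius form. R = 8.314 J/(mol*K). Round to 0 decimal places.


Ea = R * ln(k2/k1) / (1/T1 - 1/T2)
ln(k2/k1) = ln(1.183/0.073) = 2.7853494
1/T1 - 1/T2 = 1/400 - 1/455 = 0.000302197802
Ea = 8.314 * 2.7853494 / 0.000302197802
Ea = 76630 J/mol


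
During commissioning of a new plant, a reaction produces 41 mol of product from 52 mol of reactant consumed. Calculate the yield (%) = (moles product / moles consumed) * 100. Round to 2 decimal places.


Yield = (moles product / moles consumed) * 100%
Yield = (41 / 52) * 100
Yield = 0.7885 * 100
Yield = 78.85%


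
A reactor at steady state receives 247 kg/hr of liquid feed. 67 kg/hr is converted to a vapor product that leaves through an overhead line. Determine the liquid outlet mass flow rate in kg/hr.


Steady-state mass balance on the main outlet: F_out = F_in - F_removed
F_out = 247 - 67
F_out = 180 kg/hr


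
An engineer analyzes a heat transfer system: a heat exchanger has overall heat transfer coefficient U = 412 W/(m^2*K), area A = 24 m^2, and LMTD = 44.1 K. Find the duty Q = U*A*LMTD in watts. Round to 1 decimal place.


Q = U * A * LMTD
Q = 412 * 24 * 44.1
Q = 436060.8 W


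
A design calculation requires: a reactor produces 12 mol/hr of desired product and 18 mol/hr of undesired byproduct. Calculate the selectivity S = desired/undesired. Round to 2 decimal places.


S = desired product rate / undesired product rate
S = 12 / 18
S = 0.67


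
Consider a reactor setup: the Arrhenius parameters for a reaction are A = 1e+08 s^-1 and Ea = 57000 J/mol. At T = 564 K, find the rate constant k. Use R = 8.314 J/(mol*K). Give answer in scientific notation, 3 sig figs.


k = A * exp(-Ea/(R*T))
k = 1e+08 * exp(-57000 / (8.314 * 564))
k = 1e+08 * exp(-12.155861)
k = 5.26e+02


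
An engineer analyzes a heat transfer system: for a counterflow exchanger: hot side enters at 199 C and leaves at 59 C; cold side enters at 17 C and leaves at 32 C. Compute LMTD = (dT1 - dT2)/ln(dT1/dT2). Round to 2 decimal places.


dT1 = Th_in - Tc_out = 199 - 32 = 167
dT2 = Th_out - Tc_in = 59 - 17 = 42
LMTD = (dT1 - dT2) / ln(dT1/dT2)
LMTD = (167 - 42) / ln(167/42)
LMTD = 90.56 K


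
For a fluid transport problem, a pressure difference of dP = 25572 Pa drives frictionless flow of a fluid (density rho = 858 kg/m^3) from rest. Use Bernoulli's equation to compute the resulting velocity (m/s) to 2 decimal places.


v = sqrt(2*dP/rho)
v = sqrt(2*25572/858)
v = sqrt(59.608392)
v = 7.72 m/s


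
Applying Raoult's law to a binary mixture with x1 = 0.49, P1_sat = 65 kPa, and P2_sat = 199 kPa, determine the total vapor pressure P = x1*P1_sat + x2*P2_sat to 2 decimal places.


P = x1*P1_sat + x2*P2_sat
x2 = 1 - x1 = 1 - 0.49 = 0.51
P = 0.49*65 + 0.51*199
P = 31.85 + 101.49
P = 133.34 kPa


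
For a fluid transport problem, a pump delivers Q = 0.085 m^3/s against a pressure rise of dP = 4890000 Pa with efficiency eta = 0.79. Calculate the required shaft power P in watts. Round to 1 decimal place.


P = Q * dP / eta
P = 0.085 * 4890000 / 0.79
P = 415650.0 / 0.79
P = 526139.2 W


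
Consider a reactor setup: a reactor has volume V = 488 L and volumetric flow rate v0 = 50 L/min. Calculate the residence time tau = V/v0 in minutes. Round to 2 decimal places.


tau = V / v0
tau = 488 / 50
tau = 9.76 min


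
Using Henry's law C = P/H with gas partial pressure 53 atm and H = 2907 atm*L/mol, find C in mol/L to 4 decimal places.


C = P / H
C = 53 / 2907
C = 0.0182 mol/L


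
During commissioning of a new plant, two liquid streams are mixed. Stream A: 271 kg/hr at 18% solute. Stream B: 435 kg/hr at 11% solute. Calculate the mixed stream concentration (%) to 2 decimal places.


Mass balance on solute: F1*x1 + F2*x2 = F3*x3
F3 = F1 + F2 = 271 + 435 = 706 kg/hr
x3 = (F1*x1 + F2*x2)/F3
x3 = (271*0.18 + 435*0.11) / 706
x3 = 13.69%


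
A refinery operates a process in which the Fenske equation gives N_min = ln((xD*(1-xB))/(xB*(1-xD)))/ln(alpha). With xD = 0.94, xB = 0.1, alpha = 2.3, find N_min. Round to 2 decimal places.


N_min = ln((xD*(1-xB))/(xB*(1-xD))) / ln(alpha)
Numerator inside ln: 0.846 / 0.006 = 141.0
ln(141.0) = 4.94876
ln(alpha) = ln(2.3) = 0.832909
N_min = 4.94876 / 0.832909 = 5.94


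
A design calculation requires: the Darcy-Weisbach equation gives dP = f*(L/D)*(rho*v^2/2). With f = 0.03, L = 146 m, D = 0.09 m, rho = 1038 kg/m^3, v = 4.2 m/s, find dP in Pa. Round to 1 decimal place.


dP = f * (L/D) * (rho*v^2/2)
dP = 0.03 * (146/0.09) * (1038*4.2^2/2)
L/D = 1622.22222222
rho*v^2/2 = 1038*17.64/2 = 9155.16
dP = 0.03 * 1622.22222222 * 9155.16
dP = 445551.1 Pa


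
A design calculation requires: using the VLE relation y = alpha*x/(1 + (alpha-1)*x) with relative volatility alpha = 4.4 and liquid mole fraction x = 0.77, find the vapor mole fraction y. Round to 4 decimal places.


y = alpha*x / (1 + (alpha-1)*x)
y = 4.4*0.77 / (1 + (4.4-1)*0.77)
y = 3.388 / (1 + 2.618)
y = 3.388 / 3.618
y = 0.9364


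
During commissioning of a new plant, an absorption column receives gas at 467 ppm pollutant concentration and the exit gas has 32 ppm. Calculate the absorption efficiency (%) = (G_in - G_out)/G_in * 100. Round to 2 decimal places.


Efficiency = (G_in - G_out) / G_in * 100%
Efficiency = (467 - 32) / 467 * 100
Efficiency = 435 / 467 * 100
Efficiency = 93.15%


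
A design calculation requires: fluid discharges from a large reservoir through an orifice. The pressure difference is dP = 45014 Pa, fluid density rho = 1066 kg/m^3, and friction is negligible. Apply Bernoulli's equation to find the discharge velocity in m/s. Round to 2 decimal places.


v = sqrt(2*dP/rho)
v = sqrt(2*45014/1066)
v = sqrt(84.454034)
v = 9.19 m/s


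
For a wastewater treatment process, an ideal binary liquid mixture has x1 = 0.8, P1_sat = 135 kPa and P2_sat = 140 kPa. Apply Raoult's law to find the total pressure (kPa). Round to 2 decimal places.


P = x1*P1_sat + x2*P2_sat
x2 = 1 - x1 = 1 - 0.8 = 0.2
P = 0.8*135 + 0.2*140
P = 108.0 + 28.0
P = 136.00 kPa


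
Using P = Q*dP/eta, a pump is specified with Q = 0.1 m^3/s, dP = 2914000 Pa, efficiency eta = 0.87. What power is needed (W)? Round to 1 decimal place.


P = Q * dP / eta
P = 0.1 * 2914000 / 0.87
P = 291400.0 / 0.87
P = 334942.5 W


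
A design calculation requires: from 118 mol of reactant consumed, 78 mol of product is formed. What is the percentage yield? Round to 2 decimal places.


Yield = (moles product / moles consumed) * 100%
Yield = (78 / 118) * 100
Yield = 0.661 * 100
Yield = 66.10%


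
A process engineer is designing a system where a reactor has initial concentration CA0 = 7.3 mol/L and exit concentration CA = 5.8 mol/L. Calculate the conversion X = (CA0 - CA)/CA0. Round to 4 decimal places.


X = (CA0 - CA) / CA0
X = (7.3 - 5.8) / 7.3
X = 1.5 / 7.3
X = 0.2055


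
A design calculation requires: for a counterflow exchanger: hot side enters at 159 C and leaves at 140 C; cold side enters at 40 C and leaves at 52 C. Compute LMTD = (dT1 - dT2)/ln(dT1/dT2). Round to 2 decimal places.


dT1 = Th_in - Tc_out = 159 - 52 = 107
dT2 = Th_out - Tc_in = 140 - 40 = 100
LMTD = (dT1 - dT2) / ln(dT1/dT2)
LMTD = (107 - 100) / ln(107/100)
LMTD = 103.46 K
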